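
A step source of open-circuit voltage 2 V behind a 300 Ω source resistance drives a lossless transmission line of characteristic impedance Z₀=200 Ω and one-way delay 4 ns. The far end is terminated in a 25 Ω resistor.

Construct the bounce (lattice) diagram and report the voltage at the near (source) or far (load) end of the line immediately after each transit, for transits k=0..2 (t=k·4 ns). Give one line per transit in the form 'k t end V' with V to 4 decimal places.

Γ_L=-0.777778, Γ_S=0.200000; launch V₁=2·200/500=0.800000
k=0 src: V=0.8000
k=1 load: inc=0.800000, refl=0.800000·-0.777778=-0.6222; V=0.000000+0.800000+-0.622222=0.1778
k=2 src: inc=-0.622222, refl=-0.622222·0.200000=-0.1244; V=0.800000+-0.622222+-0.124444=0.0533

0 0 source 0.8000
1 4 load 0.1778
2 8 source 0.0533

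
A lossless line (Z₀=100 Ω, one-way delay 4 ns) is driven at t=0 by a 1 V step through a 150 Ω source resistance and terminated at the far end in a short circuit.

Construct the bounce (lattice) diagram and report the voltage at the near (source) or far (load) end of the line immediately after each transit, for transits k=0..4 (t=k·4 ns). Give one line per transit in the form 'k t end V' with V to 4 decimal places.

Γ_L=-1.000000, Γ_S=0.200000; launch V₁=1·100/250=0.400000
k=0 src: V=0.4000
k=1 load: inc=0.400000, refl=0.400000·-1.000000=-0.4000; V=0.000000+0.400000+-0.400000=0.0000
k=2 src: inc=-0.400000, refl=-0.400000·0.200000=-0.0800; V=0.400000+-0.400000+-0.080000=-0.0800
k=3 load: inc=-0.080000, refl=-0.080000·-1.000000=0.0800; V=0.000000+-0.080000+0.080000=0.0000
k=4 src: inc=0.080000, refl=0.080000·0.200000=0.0160; V=-0.080000+0.080000+0.016000=0.0160

0 0 source 0.4000
1 4 load 0.0000
2 8 source -0.0800
3 12 load 0.0000
4 16 source 0.0160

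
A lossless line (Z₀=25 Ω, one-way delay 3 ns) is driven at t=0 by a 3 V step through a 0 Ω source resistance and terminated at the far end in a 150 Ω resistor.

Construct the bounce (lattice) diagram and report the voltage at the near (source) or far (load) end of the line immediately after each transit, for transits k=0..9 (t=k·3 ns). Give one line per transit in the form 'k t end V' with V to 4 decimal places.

0 0 source 3.0000
1 3 load 5.1429
2 6 source 3.0000
3 9 load 1.4694
4 12 source 3.0000
5 15 load 4.0933
6 18 source 3.0000
7 21 load 2.2191
8 24 source 3.0000
9 27 load 3.5578

Γ_L=0.714286, Γ_S=-1.000000; launch V₁=3·25/25=3.000000
k=0 src: V=3.0000
k=1 load: inc=3.000000, refl=3.000000·0.714286=2.1429; V=0.000000+3.000000+2.142857=5.1429
k=2 src: inc=2.142857, refl=2.142857·-1.000000=-2.1429; V=3.000000+2.142857+-2.142857=3.0000
k=3 load: inc=-2.142857, refl=-2.142857·0.714286=-1.5306; V=5.142857+-2.142857+-1.530612=1.4694
k=4 src: inc=-1.530612, refl=-1.530612·-1.000000=1.5306; V=3.000000+-1.530612+1.530612=3.0000
k=5 load: inc=1.530612, refl=1.530612·0.714286=1.0933; V=1.469388+1.530612+1.093294=4.0933
k=6 src: inc=1.093294, refl=1.093294·-1.000000=-1.0933; V=3.000000+1.093294+-1.093294=3.0000
k=7 load: inc=-1.093294, refl=-1.093294·0.714286=-0.7809; V=4.093294+-1.093294+-0.780925=2.2191
k=8 src: inc=-0.780925, refl=-0.780925·-1.000000=0.7809; V=3.000000+-0.780925+0.780925=3.0000
k=9 load: inc=0.780925, refl=0.780925·0.714286=0.5578; V=2.219075+0.780925+0.557803=3.5578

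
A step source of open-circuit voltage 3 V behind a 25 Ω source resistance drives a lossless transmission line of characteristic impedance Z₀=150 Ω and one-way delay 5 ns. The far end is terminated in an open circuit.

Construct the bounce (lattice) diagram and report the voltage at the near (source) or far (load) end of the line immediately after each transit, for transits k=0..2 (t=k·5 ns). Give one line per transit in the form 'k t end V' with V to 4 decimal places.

Γ_L=1.000000, Γ_S=-0.714286; launch V₁=3·150/175=2.571429
k=0 src: V=2.5714
k=1 load: inc=2.571429, refl=2.571429·1.000000=2.5714; V=0.000000+2.571429+2.571429=5.1429
k=2 src: inc=2.571429, refl=2.571429·-0.714286=-1.8367; V=2.571429+2.571429+-1.836735=3.3061

0 0 source 2.5714
1 5 load 5.1429
2 10 source 3.3061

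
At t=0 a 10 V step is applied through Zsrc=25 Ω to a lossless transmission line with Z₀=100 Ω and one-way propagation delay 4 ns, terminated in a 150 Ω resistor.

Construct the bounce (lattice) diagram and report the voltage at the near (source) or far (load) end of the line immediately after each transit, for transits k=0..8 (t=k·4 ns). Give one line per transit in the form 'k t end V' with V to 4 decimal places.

0 0 source 8.0000
1 4 load 9.6000
2 8 source 8.6400
3 12 load 8.4480
4 16 source 8.5632
5 20 load 8.5862
6 24 source 8.5724
7 28 load 8.5697
8 32 source 8.5713

Γ_L=0.200000, Γ_S=-0.600000; launch V₁=10·100/125=8.000000
k=0 src: V=8.0000
k=1 load: inc=8.000000, refl=8.000000·0.200000=1.6000; V=0.000000+8.000000+1.600000=9.6000
k=2 src: inc=1.600000, refl=1.600000·-0.600000=-0.9600; V=8.000000+1.600000+-0.960000=8.6400
k=3 load: inc=-0.960000, refl=-0.960000·0.200000=-0.1920; V=9.600000+-0.960000+-0.192000=8.4480
k=4 src: inc=-0.192000, refl=-0.192000·-0.600000=0.1152; V=8.640000+-0.192000+0.115200=8.5632
k=5 load: inc=0.115200, refl=0.115200·0.200000=0.0230; V=8.448000+0.115200+0.023040=8.5862
k=6 src: inc=0.023040, refl=0.023040·-0.600000=-0.0138; V=8.563200+0.023040+-0.013824=8.5724
k=7 load: inc=-0.013824, refl=-0.013824·0.200000=-0.0028; V=8.586240+-0.013824+-0.002765=8.5697
k=8 src: inc=-0.002765, refl=-0.002765·-0.600000=0.0017; V=8.572416+-0.002765+0.001659=8.5713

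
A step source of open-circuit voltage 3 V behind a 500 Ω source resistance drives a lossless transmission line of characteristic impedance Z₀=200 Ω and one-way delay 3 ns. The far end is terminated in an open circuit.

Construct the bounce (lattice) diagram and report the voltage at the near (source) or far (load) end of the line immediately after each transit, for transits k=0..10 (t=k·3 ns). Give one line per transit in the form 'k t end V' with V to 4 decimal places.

0 0 source 0.8571
1 3 load 1.7143
2 6 source 2.0816
3 9 load 2.4490
4 12 source 2.6064
5 15 load 2.7638
6 18 source 2.8313
7 21 load 2.8988
8 24 source 2.9277
9 27 load 2.9566
10 30 source 2.9690

Γ_L=1.000000, Γ_S=0.428571; launch V₁=3·200/700=0.857143
k=0 src: V=0.8571
k=1 load: inc=0.857143, refl=0.857143·1.000000=0.8571; V=0.000000+0.857143+0.857143=1.7143
k=2 src: inc=0.857143, refl=0.857143·0.428571=0.3673; V=0.857143+0.857143+0.367347=2.0816
k=3 load: inc=0.367347, refl=0.367347·1.000000=0.3673; V=1.714286+0.367347+0.367347=2.4490
k=4 src: inc=0.367347, refl=0.367347·0.428571=0.1574; V=2.081633+0.367347+0.157434=2.6064
k=5 load: inc=0.157434, refl=0.157434·1.000000=0.1574; V=2.448980+0.157434+0.157434=2.7638
k=6 src: inc=0.157434, refl=0.157434·0.428571=0.0675; V=2.606414+0.157434+0.067472=2.8313
k=7 load: inc=0.067472, refl=0.067472·1.000000=0.0675; V=2.763848+0.067472+0.067472=2.8988
k=8 src: inc=0.067472, refl=0.067472·0.428571=0.0289; V=2.831320+0.067472+0.028917=2.9277
k=9 load: inc=0.028917, refl=0.028917·1.000000=0.0289; V=2.898792+0.028917+0.028917=2.9566
k=10 src: inc=0.028917, refl=0.028917·0.428571=0.0124; V=2.927709+0.028917+0.012393=2.9690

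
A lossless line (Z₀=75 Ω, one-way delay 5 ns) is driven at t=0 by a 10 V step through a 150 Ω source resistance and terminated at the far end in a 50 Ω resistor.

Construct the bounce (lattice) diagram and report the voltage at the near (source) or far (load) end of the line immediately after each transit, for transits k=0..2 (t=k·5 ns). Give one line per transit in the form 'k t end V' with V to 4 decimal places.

0 0 source 3.3333
1 5 load 2.6667
2 10 source 2.4444

Γ_L=-0.200000, Γ_S=0.333333; launch V₁=10·75/225=3.333333
k=0 src: V=3.3333
k=1 load: inc=3.333333, refl=3.333333·-0.200000=-0.6667; V=0.000000+3.333333+-0.666667=2.6667
k=2 src: inc=-0.666667, refl=-0.666667·0.333333=-0.2222; V=3.333333+-0.666667+-0.222222=2.4444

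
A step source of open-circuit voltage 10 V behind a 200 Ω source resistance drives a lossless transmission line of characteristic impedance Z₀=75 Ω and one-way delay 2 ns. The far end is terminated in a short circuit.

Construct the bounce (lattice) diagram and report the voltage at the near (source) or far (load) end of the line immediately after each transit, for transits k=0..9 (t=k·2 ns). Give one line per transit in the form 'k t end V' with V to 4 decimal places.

Γ_L=-1.000000, Γ_S=0.454545; launch V₁=10·75/275=2.727273
k=0 src: V=2.7273
k=1 load: inc=2.727273, refl=2.727273·-1.000000=-2.7273; V=0.000000+2.727273+-2.727273=0.0000
k=2 src: inc=-2.727273, refl=-2.727273·0.454545=-1.2397; V=2.727273+-2.727273+-1.239669=-1.2397
k=3 load: inc=-1.239669, refl=-1.239669·-1.000000=1.2397; V=0.000000+-1.239669+1.239669=0.0000
k=4 src: inc=1.239669, refl=1.239669·0.454545=0.5635; V=-1.239669+1.239669+0.563486=0.5635
k=5 load: inc=0.563486, refl=0.563486·-1.000000=-0.5635; V=0.000000+0.563486+-0.563486=0.0000
k=6 src: inc=-0.563486, refl=-0.563486·0.454545=-0.2561; V=0.563486+-0.563486+-0.256130=-0.2561
k=7 load: inc=-0.256130, refl=-0.256130·-1.000000=0.2561; V=0.000000+-0.256130+0.256130=0.0000
k=8 src: inc=0.256130, refl=0.256130·0.454545=0.1164; V=-0.256130+0.256130+0.116423=0.1164
k=9 load: inc=0.116423, refl=0.116423·-1.000000=-0.1164; V=0.000000+0.116423+-0.116423=0.0000

0 0 source 2.7273
1 2 load 0.0000
2 4 source -1.2397
3 6 load 0.0000
4 8 source 0.5635
5 10 load 0.0000
6 12 source -0.2561
7 14 load 0.0000
8 16 source 0.1164
9 18 load 0.0000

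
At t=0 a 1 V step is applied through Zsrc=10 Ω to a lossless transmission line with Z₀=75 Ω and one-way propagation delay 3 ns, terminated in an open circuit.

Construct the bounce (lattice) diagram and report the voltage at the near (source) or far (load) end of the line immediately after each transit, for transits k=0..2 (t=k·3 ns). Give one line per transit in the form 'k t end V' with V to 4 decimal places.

0 0 source 0.8824
1 3 load 1.7647
2 6 source 1.0900

Γ_L=1.000000, Γ_S=-0.764706; launch V₁=1·75/85=0.882353
k=0 src: V=0.8824
k=1 load: inc=0.882353, refl=0.882353·1.000000=0.8824; V=0.000000+0.882353+0.882353=1.7647
k=2 src: inc=0.882353, refl=0.882353·-0.764706=-0.6747; V=0.882353+0.882353+-0.674740=1.0900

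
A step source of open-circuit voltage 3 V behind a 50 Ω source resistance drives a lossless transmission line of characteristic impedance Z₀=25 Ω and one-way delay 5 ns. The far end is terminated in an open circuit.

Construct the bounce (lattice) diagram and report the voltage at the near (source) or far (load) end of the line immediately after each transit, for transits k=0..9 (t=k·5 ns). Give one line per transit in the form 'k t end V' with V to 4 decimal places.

0 0 source 1.0000
1 5 load 2.0000
2 10 source 2.3333
3 15 load 2.6667
4 20 source 2.7778
5 25 load 2.8889
6 30 source 2.9259
7 35 load 2.9630
8 40 source 2.9753
9 45 load 2.9877

Γ_L=1.000000, Γ_S=0.333333; launch V₁=3·25/75=1.000000
k=0 src: V=1.0000
k=1 load: inc=1.000000, refl=1.000000·1.000000=1.0000; V=0.000000+1.000000+1.000000=2.0000
k=2 src: inc=1.000000, refl=1.000000·0.333333=0.3333; V=1.000000+1.000000+0.333333=2.3333
k=3 load: inc=0.333333, refl=0.333333·1.000000=0.3333; V=2.000000+0.333333+0.333333=2.6667
k=4 src: inc=0.333333, refl=0.333333·0.333333=0.1111; V=2.333333+0.333333+0.111111=2.7778
k=5 load: inc=0.111111, refl=0.111111·1.000000=0.1111; V=2.666667+0.111111+0.111111=2.8889
k=6 src: inc=0.111111, refl=0.111111·0.333333=0.0370; V=2.777778+0.111111+0.037037=2.9259
k=7 load: inc=0.037037, refl=0.037037·1.000000=0.0370; V=2.888889+0.037037+0.037037=2.9630
k=8 src: inc=0.037037, refl=0.037037·0.333333=0.0123; V=2.925926+0.037037+0.012346=2.9753
k=9 load: inc=0.012346, refl=0.012346·1.000000=0.0123; V=2.962963+0.012346+0.012346=2.9877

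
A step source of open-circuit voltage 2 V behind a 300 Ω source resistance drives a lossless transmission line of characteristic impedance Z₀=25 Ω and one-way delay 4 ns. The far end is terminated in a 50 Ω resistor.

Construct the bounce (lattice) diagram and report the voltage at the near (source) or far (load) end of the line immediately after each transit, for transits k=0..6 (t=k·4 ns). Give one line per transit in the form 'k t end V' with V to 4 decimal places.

0 0 source 0.1538
1 4 load 0.2051
2 8 source 0.2485
3 12 load 0.2630
4 16 source 0.2752
5 20 load 0.2793
6 24 source 0.2828

Γ_L=0.333333, Γ_S=0.846154; launch V₁=2·25/325=0.153846
k=0 src: V=0.1538
k=1 load: inc=0.153846, refl=0.153846·0.333333=0.0513; V=0.000000+0.153846+0.051282=0.2051
k=2 src: inc=0.051282, refl=0.051282·0.846154=0.0434; V=0.153846+0.051282+0.043393=0.2485
k=3 load: inc=0.043393, refl=0.043393·0.333333=0.0145; V=0.205128+0.043393+0.014464=0.2630
k=4 src: inc=0.014464, refl=0.014464·0.846154=0.0122; V=0.248521+0.014464+0.012239=0.2752
k=5 load: inc=0.012239, refl=0.012239·0.333333=0.0041; V=0.262985+0.012239+0.004080=0.2793
k=6 src: inc=0.004080, refl=0.004080·0.846154=0.0035; V=0.275224+0.004080+0.003452=0.2828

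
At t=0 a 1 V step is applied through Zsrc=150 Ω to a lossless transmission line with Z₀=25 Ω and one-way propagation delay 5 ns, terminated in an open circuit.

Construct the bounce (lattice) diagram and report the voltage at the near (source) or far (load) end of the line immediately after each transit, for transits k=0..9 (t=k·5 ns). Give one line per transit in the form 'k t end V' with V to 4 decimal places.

0 0 source 0.1429
1 5 load 0.2857
2 10 source 0.3878
3 15 load 0.4898
4 20 source 0.5627
5 25 load 0.6356
6 30 source 0.6876
7 35 load 0.7397
8 40 source 0.7769
9 45 load 0.8141

Γ_L=1.000000, Γ_S=0.714286; launch V₁=1·25/175=0.142857
k=0 src: V=0.1429
k=1 load: inc=0.142857, refl=0.142857·1.000000=0.1429; V=0.000000+0.142857+0.142857=0.2857
k=2 src: inc=0.142857, refl=0.142857·0.714286=0.1020; V=0.142857+0.142857+0.102041=0.3878
k=3 load: inc=0.102041, refl=0.102041·1.000000=0.1020; V=0.285714+0.102041+0.102041=0.4898
k=4 src: inc=0.102041, refl=0.102041·0.714286=0.0729; V=0.387755+0.102041+0.072886=0.5627
k=5 load: inc=0.072886, refl=0.072886·1.000000=0.0729; V=0.489796+0.072886+0.072886=0.6356
k=6 src: inc=0.072886, refl=0.072886·0.714286=0.0521; V=0.562682+0.072886+0.052062=0.6876
k=7 load: inc=0.052062, refl=0.052062·1.000000=0.0521; V=0.635569+0.052062+0.052062=0.7397
k=8 src: inc=0.052062, refl=0.052062·0.714286=0.0372; V=0.687630+0.052062+0.037187=0.7769
k=9 load: inc=0.037187, refl=0.037187·1.000000=0.0372; V=0.739692+0.037187+0.037187=0.8141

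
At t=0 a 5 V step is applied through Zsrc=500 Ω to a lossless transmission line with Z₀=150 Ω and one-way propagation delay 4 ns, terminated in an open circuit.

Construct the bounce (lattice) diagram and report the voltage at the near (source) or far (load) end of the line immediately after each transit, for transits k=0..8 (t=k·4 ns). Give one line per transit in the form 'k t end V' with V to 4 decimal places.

0 0 source 1.1538
1 4 load 2.3077
2 8 source 2.9290
3 12 load 3.5503
4 16 source 3.8848
5 20 load 4.2194
6 24 source 4.3995
7 28 load 4.5797
8 32 source 4.6767

Γ_L=1.000000, Γ_S=0.538462; launch V₁=5·150/650=1.153846
k=0 src: V=1.1538
k=1 load: inc=1.153846, refl=1.153846·1.000000=1.1538; V=0.000000+1.153846+1.153846=2.3077
k=2 src: inc=1.153846, refl=1.153846·0.538462=0.6213; V=1.153846+1.153846+0.621302=2.9290
k=3 load: inc=0.621302, refl=0.621302·1.000000=0.6213; V=2.307692+0.621302+0.621302=3.5503
k=4 src: inc=0.621302, refl=0.621302·0.538462=0.3345; V=2.928994+0.621302+0.334547=3.8848
k=5 load: inc=0.334547, refl=0.334547·1.000000=0.3345; V=3.550296+0.334547+0.334547=4.2194
k=6 src: inc=0.334547, refl=0.334547·0.538462=0.1801; V=3.884843+0.334547+0.180141=4.3995
k=7 load: inc=0.180141, refl=0.180141·1.000000=0.1801; V=4.219390+0.180141+0.180141=4.5797
k=8 src: inc=0.180141, refl=0.180141·0.538462=0.0970; V=4.399531+0.180141+0.096999=4.6767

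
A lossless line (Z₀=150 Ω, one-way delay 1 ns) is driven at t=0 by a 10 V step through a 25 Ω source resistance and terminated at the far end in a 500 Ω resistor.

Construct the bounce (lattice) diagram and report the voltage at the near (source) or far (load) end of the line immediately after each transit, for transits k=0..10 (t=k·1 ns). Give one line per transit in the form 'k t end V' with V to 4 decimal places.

0 0 source 8.5714
1 1 load 13.1868
2 2 source 9.8901
3 3 load 8.1150
4 4 source 9.3829
5 5 load 10.0657
6 6 source 9.5780
7 7 load 9.3154
8 8 source 9.5030
9 9 load 9.6040
10 10 source 9.5318

Γ_L=0.538462, Γ_S=-0.714286; launch V₁=10·150/175=8.571429
k=0 src: V=8.5714
k=1 load: inc=8.571429, refl=8.571429·0.538462=4.6154; V=0.000000+8.571429+4.615385=13.1868
k=2 src: inc=4.615385, refl=4.615385·-0.714286=-3.2967; V=8.571429+4.615385+-3.296703=9.8901
k=3 load: inc=-3.296703, refl=-3.296703·0.538462=-1.7751; V=13.186813+-3.296703+-1.775148=8.1150
k=4 src: inc=-1.775148, refl=-1.775148·-0.714286=1.2680; V=9.890110+-1.775148+1.267963=9.3829
k=5 load: inc=1.267963, refl=1.267963·0.538462=0.6827; V=8.114962+1.267963+0.682749=10.0657
k=6 src: inc=0.682749, refl=0.682749·-0.714286=-0.4877; V=9.382925+0.682749+-0.487678=9.5780
k=7 load: inc=-0.487678, refl=-0.487678·0.538462=-0.2626; V=10.065674+-0.487678+-0.262596=9.3154
k=8 src: inc=-0.262596, refl=-0.262596·-0.714286=0.1876; V=9.577996+-0.262596+0.187568=9.5030
k=9 load: inc=0.187568, refl=0.187568·0.538462=0.1010; V=9.315400+0.187568+0.100998=9.6040
k=10 src: inc=0.100998, refl=0.100998·-0.714286=-0.0721; V=9.502969+0.100998+-0.072142=9.5318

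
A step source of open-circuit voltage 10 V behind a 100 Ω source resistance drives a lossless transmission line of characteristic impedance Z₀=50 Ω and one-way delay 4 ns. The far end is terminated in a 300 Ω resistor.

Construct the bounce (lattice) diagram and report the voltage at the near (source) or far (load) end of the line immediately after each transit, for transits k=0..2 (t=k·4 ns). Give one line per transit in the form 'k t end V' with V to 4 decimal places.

0 0 source 3.3333
1 4 load 5.7143
2 8 source 6.5079

Γ_L=0.714286, Γ_S=0.333333; launch V₁=10·50/150=3.333333
k=0 src: V=3.3333
k=1 load: inc=3.333333, refl=3.333333·0.714286=2.3810; V=0.000000+3.333333+2.380952=5.7143
k=2 src: inc=2.380952, refl=2.380952·0.333333=0.7937; V=3.333333+2.380952+0.793651=6.5079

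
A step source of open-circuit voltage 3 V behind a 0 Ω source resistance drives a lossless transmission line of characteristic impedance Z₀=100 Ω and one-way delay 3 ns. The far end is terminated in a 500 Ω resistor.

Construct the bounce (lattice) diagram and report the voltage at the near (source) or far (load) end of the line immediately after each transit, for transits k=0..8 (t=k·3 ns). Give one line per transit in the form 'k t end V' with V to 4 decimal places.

Γ_L=0.666667, Γ_S=-1.000000; launch V₁=3·100/100=3.000000
k=0 src: V=3.0000
k=1 load: inc=3.000000, refl=3.000000·0.666667=2.0000; V=0.000000+3.000000+2.000000=5.0000
k=2 src: inc=2.000000, refl=2.000000·-1.000000=-2.0000; V=3.000000+2.000000+-2.000000=3.0000
k=3 load: inc=-2.000000, refl=-2.000000·0.666667=-1.3333; V=5.000000+-2.000000+-1.333333=1.6667
k=4 src: inc=-1.333333, refl=-1.333333·-1.000000=1.3333; V=3.000000+-1.333333+1.333333=3.0000
k=5 load: inc=1.333333, refl=1.333333·0.666667=0.8889; V=1.666667+1.333333+0.888889=3.8889
k=6 src: inc=0.888889, refl=0.888889·-1.000000=-0.8889; V=3.000000+0.888889+-0.888889=3.0000
k=7 load: inc=-0.888889, refl=-0.888889·0.666667=-0.5926; V=3.888889+-0.888889+-0.592593=2.4074
k=8 src: inc=-0.592593, refl=-0.592593·-1.000000=0.5926; V=3.000000+-0.592593+0.592593=3.0000

0 0 source 3.0000
1 3 load 5.0000
2 6 source 3.0000
3 9 load 1.6667
4 12 source 3.0000
5 15 load 3.8889
6 18 source 3.0000
7 21 load 2.4074
8 24 source 3.0000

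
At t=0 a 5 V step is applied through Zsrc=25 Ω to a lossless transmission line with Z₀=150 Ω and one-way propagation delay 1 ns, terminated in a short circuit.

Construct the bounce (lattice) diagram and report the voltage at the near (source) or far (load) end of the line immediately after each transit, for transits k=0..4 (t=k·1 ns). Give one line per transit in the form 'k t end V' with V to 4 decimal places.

Γ_L=-1.000000, Γ_S=-0.714286; launch V₁=5·150/175=4.285714
k=0 src: V=4.2857
k=1 load: inc=4.285714, refl=4.285714·-1.000000=-4.2857; V=0.000000+4.285714+-4.285714=0.0000
k=2 src: inc=-4.285714, refl=-4.285714·-0.714286=3.0612; V=4.285714+-4.285714+3.061224=3.0612
k=3 load: inc=3.061224, refl=3.061224·-1.000000=-3.0612; V=0.000000+3.061224+-3.061224=0.0000
k=4 src: inc=-3.061224, refl=-3.061224·-0.714286=2.1866; V=3.061224+-3.061224+2.186589=2.1866

0 0 source 4.2857
1 1 load 0.0000
2 2 source 3.0612
3 3 load 0.0000
4 4 source 2.1866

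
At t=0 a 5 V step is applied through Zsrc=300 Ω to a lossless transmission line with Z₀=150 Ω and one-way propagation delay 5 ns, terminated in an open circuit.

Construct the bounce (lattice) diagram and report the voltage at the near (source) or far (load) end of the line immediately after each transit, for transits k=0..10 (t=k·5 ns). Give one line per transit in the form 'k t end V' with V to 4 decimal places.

Γ_L=1.000000, Γ_S=0.333333; launch V₁=5·150/450=1.666667
k=0 src: V=1.6667
k=1 load: inc=1.666667, refl=1.666667·1.000000=1.6667; V=0.000000+1.666667+1.666667=3.3333
k=2 src: inc=1.666667, refl=1.666667·0.333333=0.5556; V=1.666667+1.666667+0.555556=3.8889
k=3 load: inc=0.555556, refl=0.555556·1.000000=0.5556; V=3.333333+0.555556+0.555556=4.4444
k=4 src: inc=0.555556, refl=0.555556·0.333333=0.1852; V=3.888889+0.555556+0.185185=4.6296
k=5 load: inc=0.185185, refl=0.185185·1.000000=0.1852; V=4.444444+0.185185+0.185185=4.8148
k=6 src: inc=0.185185, refl=0.185185·0.333333=0.0617; V=4.629630+0.185185+0.061728=4.8765
k=7 load: inc=0.061728, refl=0.061728·1.000000=0.0617; V=4.814815+0.061728+0.061728=4.9383
k=8 src: inc=0.061728, refl=0.061728·0.333333=0.0206; V=4.876543+0.061728+0.020576=4.9588
k=9 load: inc=0.020576, refl=0.020576·1.000000=0.0206; V=4.938272+0.020576+0.020576=4.9794
k=10 src: inc=0.020576, refl=0.020576·0.333333=0.0069; V=4.958848+0.020576+0.006859=4.9863

0 0 source 1.6667
1 5 load 3.3333
2 10 source 3.8889
3 15 load 4.4444
4 20 source 4.6296
5 25 load 4.8148
6 30 source 4.8765
7 35 load 4.9383
8 40 source 4.9588
9 45 load 4.9794
10 50 source 4.9863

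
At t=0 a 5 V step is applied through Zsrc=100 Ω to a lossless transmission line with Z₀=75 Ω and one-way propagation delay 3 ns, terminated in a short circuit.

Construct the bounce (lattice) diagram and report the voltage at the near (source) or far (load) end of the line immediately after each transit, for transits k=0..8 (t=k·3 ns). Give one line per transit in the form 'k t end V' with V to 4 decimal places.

Γ_L=-1.000000, Γ_S=0.142857; launch V₁=5·75/175=2.142857
k=0 src: V=2.1429
k=1 load: inc=2.142857, refl=2.142857·-1.000000=-2.1429; V=0.000000+2.142857+-2.142857=0.0000
k=2 src: inc=-2.142857, refl=-2.142857·0.142857=-0.3061; V=2.142857+-2.142857+-0.306122=-0.3061
k=3 load: inc=-0.306122, refl=-0.306122·-1.000000=0.3061; V=0.000000+-0.306122+0.306122=0.0000
k=4 src: inc=0.306122, refl=0.306122·0.142857=0.0437; V=-0.306122+0.306122+0.043732=0.0437
k=5 load: inc=0.043732, refl=0.043732·-1.000000=-0.0437; V=0.000000+0.043732+-0.043732=0.0000
k=6 src: inc=-0.043732, refl=-0.043732·0.142857=-0.0062; V=0.043732+-0.043732+-0.006247=-0.0062
k=7 load: inc=-0.006247, refl=-0.006247·-1.000000=0.0062; V=0.000000+-0.006247+0.006247=0.0000
k=8 src: inc=0.006247, refl=0.006247·0.142857=0.0009; V=-0.006247+0.006247+0.000892=0.0009

0 0 source 2.1429
1 3 load 0.0000
2 6 source -0.3061
3 9 load 0.0000
4 12 source 0.0437
5 15 load 0.0000
6 18 source -0.0062
7 21 load 0.0000
8 24 source 0.0009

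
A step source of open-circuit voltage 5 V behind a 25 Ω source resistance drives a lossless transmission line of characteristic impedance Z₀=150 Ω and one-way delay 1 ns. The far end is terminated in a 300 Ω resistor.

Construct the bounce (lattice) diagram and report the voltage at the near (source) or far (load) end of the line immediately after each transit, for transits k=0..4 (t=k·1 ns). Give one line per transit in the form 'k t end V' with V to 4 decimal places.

0 0 source 4.2857
1 1 load 5.7143
2 2 source 4.6939
3 3 load 4.3537
4 4 source 4.5967

Γ_L=0.333333, Γ_S=-0.714286; launch V₁=5·150/175=4.285714
k=0 src: V=4.2857
k=1 load: inc=4.285714, refl=4.285714·0.333333=1.4286; V=0.000000+4.285714+1.428571=5.7143
k=2 src: inc=1.428571, refl=1.428571·-0.714286=-1.0204; V=4.285714+1.428571+-1.020408=4.6939
k=3 load: inc=-1.020408, refl=-1.020408·0.333333=-0.3401; V=5.714286+-1.020408+-0.340136=4.3537
k=4 src: inc=-0.340136, refl=-0.340136·-0.714286=0.2430; V=4.693878+-0.340136+0.242954=4.5967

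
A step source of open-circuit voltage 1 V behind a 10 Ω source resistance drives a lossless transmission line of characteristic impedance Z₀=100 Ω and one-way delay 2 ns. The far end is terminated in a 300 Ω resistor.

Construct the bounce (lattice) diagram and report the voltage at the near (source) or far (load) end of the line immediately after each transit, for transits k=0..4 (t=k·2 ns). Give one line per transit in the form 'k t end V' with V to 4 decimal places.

Γ_L=0.500000, Γ_S=-0.818182; launch V₁=1·100/110=0.909091
k=0 src: V=0.9091
k=1 load: inc=0.909091, refl=0.909091·0.500000=0.4545; V=0.000000+0.909091+0.454545=1.3636
k=2 src: inc=0.454545, refl=0.454545·-0.818182=-0.3719; V=0.909091+0.454545+-0.371901=0.9917
k=3 load: inc=-0.371901, refl=-0.371901·0.500000=-0.1860; V=1.363636+-0.371901+-0.185950=0.8058
k=4 src: inc=-0.185950, refl=-0.185950·-0.818182=0.1521; V=0.991736+-0.185950+0.152141=0.9579

0 0 source 0.9091
1 2 load 1.3636
2 4 source 0.9917
3 6 load 0.8058
4 8 source 0.9579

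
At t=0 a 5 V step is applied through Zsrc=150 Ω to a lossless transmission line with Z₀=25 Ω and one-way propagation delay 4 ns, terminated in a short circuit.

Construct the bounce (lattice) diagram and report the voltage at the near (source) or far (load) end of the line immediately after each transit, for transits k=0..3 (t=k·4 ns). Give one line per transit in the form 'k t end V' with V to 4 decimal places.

Γ_L=-1.000000, Γ_S=0.714286; launch V₁=5·25/175=0.714286
k=0 src: V=0.7143
k=1 load: inc=0.714286, refl=0.714286·-1.000000=-0.7143; V=0.000000+0.714286+-0.714286=0.0000
k=2 src: inc=-0.714286, refl=-0.714286·0.714286=-0.5102; V=0.714286+-0.714286+-0.510204=-0.5102
k=3 load: inc=-0.510204, refl=-0.510204·-1.000000=0.5102; V=0.000000+-0.510204+0.510204=0.0000

0 0 source 0.7143
1 4 load 0.0000
2 8 source -0.5102
3 12 load 0.0000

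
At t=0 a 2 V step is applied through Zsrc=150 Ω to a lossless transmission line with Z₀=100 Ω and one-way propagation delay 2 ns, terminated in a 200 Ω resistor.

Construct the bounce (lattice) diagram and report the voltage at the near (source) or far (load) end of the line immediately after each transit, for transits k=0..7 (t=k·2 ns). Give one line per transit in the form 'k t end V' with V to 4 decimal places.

Γ_L=0.333333, Γ_S=0.200000; launch V₁=2·100/250=0.800000
k=0 src: V=0.8000
k=1 load: inc=0.800000, refl=0.800000·0.333333=0.2667; V=0.000000+0.800000+0.266667=1.0667
k=2 src: inc=0.266667, refl=0.266667·0.200000=0.0533; V=0.800000+0.266667+0.053333=1.1200
k=3 load: inc=0.053333, refl=0.053333·0.333333=0.0178; V=1.066667+0.053333+0.017778=1.1378
k=4 src: inc=0.017778, refl=0.017778·0.200000=0.0036; V=1.120000+0.017778+0.003556=1.1413
k=5 load: inc=0.003556, refl=0.003556·0.333333=0.0012; V=1.137778+0.003556+0.001185=1.1425
k=6 src: inc=0.001185, refl=0.001185·0.200000=0.0002; V=1.141333+0.001185+0.000237=1.1428
k=7 load: inc=0.000237, refl=0.000237·0.333333=0.0001; V=1.142519+0.000237+0.000079=1.1428

0 0 source 0.8000
1 2 load 1.0667
2 4 source 1.1200
3 6 load 1.1378
4 8 source 1.1413
5 10 load 1.1425
6 12 source 1.1428
7 14 load 1.1428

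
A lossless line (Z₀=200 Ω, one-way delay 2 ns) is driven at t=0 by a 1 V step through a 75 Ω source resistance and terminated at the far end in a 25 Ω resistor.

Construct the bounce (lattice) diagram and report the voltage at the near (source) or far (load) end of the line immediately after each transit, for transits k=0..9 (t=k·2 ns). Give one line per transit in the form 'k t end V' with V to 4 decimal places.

Γ_L=-0.777778, Γ_S=-0.454545; launch V₁=1·200/275=0.727273
k=0 src: V=0.7273
k=1 load: inc=0.727273, refl=0.727273·-0.777778=-0.5657; V=0.000000+0.727273+-0.565657=0.1616
k=2 src: inc=-0.565657, refl=-0.565657·-0.454545=0.2571; V=0.727273+-0.565657+0.257117=0.4187
k=3 load: inc=0.257117, refl=0.257117·-0.777778=-0.2000; V=0.161616+0.257117+-0.199980=0.2188
k=4 src: inc=-0.199980, refl=-0.199980·-0.454545=0.0909; V=0.418733+-0.199980+0.090900=0.3097
k=5 load: inc=0.090900, refl=0.090900·-0.777778=-0.0707; V=0.218753+0.090900+-0.070700=0.2390
k=6 src: inc=-0.070700, refl=-0.070700·-0.454545=0.0321; V=0.309653+-0.070700+0.032136=0.2711
k=7 load: inc=0.032136, refl=0.032136·-0.777778=-0.0250; V=0.238953+0.032136+-0.024995=0.2461
k=8 src: inc=-0.024995, refl=-0.024995·-0.454545=0.0114; V=0.271089+-0.024995+0.011361=0.2575
k=9 load: inc=0.011361, refl=0.011361·-0.777778=-0.0088; V=0.246095+0.011361+-0.008837=0.2486

0 0 source 0.7273
1 2 load 0.1616
2 4 source 0.4187
3 6 load 0.2188
4 8 source 0.3097
5 10 load 0.2390
6 12 source 0.2711
7 14 load 0.2461
8 16 source 0.2575
9 18 load 0.2486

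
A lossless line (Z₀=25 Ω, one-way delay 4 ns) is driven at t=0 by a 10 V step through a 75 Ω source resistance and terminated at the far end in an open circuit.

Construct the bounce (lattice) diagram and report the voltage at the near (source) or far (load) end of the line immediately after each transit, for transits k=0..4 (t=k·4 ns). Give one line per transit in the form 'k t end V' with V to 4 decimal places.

0 0 source 2.5000
1 4 load 5.0000
2 8 source 6.2500
3 12 load 7.5000
4 16 source 8.1250

Γ_L=1.000000, Γ_S=0.500000; launch V₁=10·25/100=2.500000
k=0 src: V=2.5000
k=1 load: inc=2.500000, refl=2.500000·1.000000=2.5000; V=0.000000+2.500000+2.500000=5.0000
k=2 src: inc=2.500000, refl=2.500000·0.500000=1.2500; V=2.500000+2.500000+1.250000=6.2500
k=3 load: inc=1.250000, refl=1.250000·1.000000=1.2500; V=5.000000+1.250000+1.250000=7.5000
k=4 src: inc=1.250000, refl=1.250000·0.500000=0.6250; V=6.250000+1.250000+0.625000=8.1250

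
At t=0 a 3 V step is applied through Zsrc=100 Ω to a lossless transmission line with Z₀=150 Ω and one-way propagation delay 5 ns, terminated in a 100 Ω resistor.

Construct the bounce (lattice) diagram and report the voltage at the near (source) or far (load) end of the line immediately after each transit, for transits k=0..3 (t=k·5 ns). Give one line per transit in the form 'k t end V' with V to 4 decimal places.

Γ_L=-0.200000, Γ_S=-0.200000; launch V₁=3·150/250=1.800000
k=0 src: V=1.8000
k=1 load: inc=1.800000, refl=1.800000·-0.200000=-0.3600; V=0.000000+1.800000+-0.360000=1.4400
k=2 src: inc=-0.360000, refl=-0.360000·-0.200000=0.0720; V=1.800000+-0.360000+0.072000=1.5120
k=3 load: inc=0.072000, refl=0.072000·-0.200000=-0.0144; V=1.440000+0.072000+-0.014400=1.4976

0 0 source 1.8000
1 5 load 1.4400
2 10 source 1.5120
3 15 load 1.4976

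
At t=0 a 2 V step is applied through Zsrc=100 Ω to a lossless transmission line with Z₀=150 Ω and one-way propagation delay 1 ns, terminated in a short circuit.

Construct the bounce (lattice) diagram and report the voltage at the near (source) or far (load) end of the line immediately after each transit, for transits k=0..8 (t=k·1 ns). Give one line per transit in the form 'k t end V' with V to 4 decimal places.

0 0 source 1.2000
1 1 load 0.0000
2 2 source 0.2400
3 3 load 0.0000
4 4 source 0.0480
5 5 load 0.0000
6 6 source 0.0096
7 7 load 0.0000
8 8 source 0.0019

Γ_L=-1.000000, Γ_S=-0.200000; launch V₁=2·150/250=1.200000
k=0 src: V=1.2000
k=1 load: inc=1.200000, refl=1.200000·-1.000000=-1.2000; V=0.000000+1.200000+-1.200000=0.0000
k=2 src: inc=-1.200000, refl=-1.200000·-0.200000=0.2400; V=1.200000+-1.200000+0.240000=0.2400
k=3 load: inc=0.240000, refl=0.240000·-1.000000=-0.2400; V=0.000000+0.240000+-0.240000=0.0000
k=4 src: inc=-0.240000, refl=-0.240000·-0.200000=0.0480; V=0.240000+-0.240000+0.048000=0.0480
k=5 load: inc=0.048000, refl=0.048000·-1.000000=-0.0480; V=0.000000+0.048000+-0.048000=0.0000
k=6 src: inc=-0.048000, refl=-0.048000·-0.200000=0.0096; V=0.048000+-0.048000+0.009600=0.0096
k=7 load: inc=0.009600, refl=0.009600·-1.000000=-0.0096; V=0.000000+0.009600+-0.009600=0.0000
k=8 src: inc=-0.009600, refl=-0.009600·-0.200000=0.0019; V=0.009600+-0.009600+0.001920=0.0019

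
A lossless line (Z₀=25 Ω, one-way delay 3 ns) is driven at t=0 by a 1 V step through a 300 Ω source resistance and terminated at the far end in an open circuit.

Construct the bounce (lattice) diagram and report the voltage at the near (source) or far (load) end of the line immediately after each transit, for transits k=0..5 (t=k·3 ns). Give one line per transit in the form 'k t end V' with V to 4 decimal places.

Γ_L=1.000000, Γ_S=0.846154; launch V₁=1·25/325=0.076923
k=0 src: V=0.0769
k=1 load: inc=0.076923, refl=0.076923·1.000000=0.0769; V=0.000000+0.076923+0.076923=0.1538
k=2 src: inc=0.076923, refl=0.076923·0.846154=0.0651; V=0.076923+0.076923+0.065089=0.2189
k=3 load: inc=0.065089, refl=0.065089·1.000000=0.0651; V=0.153846+0.065089+0.065089=0.2840
k=4 src: inc=0.065089, refl=0.065089·0.846154=0.0551; V=0.218935+0.065089+0.055075=0.3391
k=5 load: inc=0.055075, refl=0.055075·1.000000=0.0551; V=0.284024+0.055075+0.055075=0.3942

0 0 source 0.0769
1 3 load 0.1538
2 6 source 0.2189
3 9 load 0.2840
4 12 source 0.3391
5 15 load 0.3942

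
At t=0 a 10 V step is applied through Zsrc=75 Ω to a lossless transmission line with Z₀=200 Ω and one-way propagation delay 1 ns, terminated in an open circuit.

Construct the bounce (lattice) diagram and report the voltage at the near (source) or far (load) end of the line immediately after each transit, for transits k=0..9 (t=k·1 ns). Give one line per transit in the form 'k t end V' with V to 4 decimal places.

Γ_L=1.000000, Γ_S=-0.454545; launch V₁=10·200/275=7.272727
k=0 src: V=7.2727
k=1 load: inc=7.272727, refl=7.272727·1.000000=7.2727; V=0.000000+7.272727+7.272727=14.5455
k=2 src: inc=7.272727, refl=7.272727·-0.454545=-3.3058; V=7.272727+7.272727+-3.305785=11.2397
k=3 load: inc=-3.305785, refl=-3.305785·1.000000=-3.3058; V=14.545455+-3.305785+-3.305785=7.9339
k=4 src: inc=-3.305785, refl=-3.305785·-0.454545=1.5026; V=11.239669+-3.305785+1.502630=9.4365
k=5 load: inc=1.502630, refl=1.502630·1.000000=1.5026; V=7.933884+1.502630+1.502630=10.9391
k=6 src: inc=1.502630, refl=1.502630·-0.454545=-0.6830; V=9.436514+1.502630+-0.683013=10.2561
k=7 load: inc=-0.683013, refl=-0.683013·1.000000=-0.6830; V=10.939144+-0.683013+-0.683013=9.5731
k=8 src: inc=-0.683013, refl=-0.683013·-0.454545=0.3105; V=10.256130+-0.683013+0.310461=9.8836
k=9 load: inc=0.310461, refl=0.310461·1.000000=0.3105; V=9.573117+0.310461+0.310461=10.1940

0 0 source 7.2727
1 1 load 14.5455
2 2 source 11.2397
3 3 load 7.9339
4 4 source 9.4365
5 5 load 10.9391
6 6 source 10.2561
7 7 load 9.5731
8 8 source 9.8836
9 9 load 10.1940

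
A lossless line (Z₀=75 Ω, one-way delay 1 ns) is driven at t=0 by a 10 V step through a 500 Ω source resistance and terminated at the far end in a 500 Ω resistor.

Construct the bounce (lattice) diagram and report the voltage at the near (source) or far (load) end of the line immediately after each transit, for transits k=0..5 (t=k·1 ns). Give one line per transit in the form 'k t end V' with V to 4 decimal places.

0 0 source 1.3043
1 1 load 2.2684
2 2 source 2.9810
3 3 load 3.5077
4 4 source 3.8970
5 5 load 4.1847

Γ_L=0.739130, Γ_S=0.739130; launch V₁=10·75/575=1.304348
k=0 src: V=1.3043
k=1 load: inc=1.304348, refl=1.304348·0.739130=0.9641; V=0.000000+1.304348+0.964083=2.2684
k=2 src: inc=0.964083, refl=0.964083·0.739130=0.7126; V=1.304348+0.964083+0.712583=2.9810
k=3 load: inc=0.712583, refl=0.712583·0.739130=0.5267; V=2.268431+0.712583+0.526692=3.5077
k=4 src: inc=0.526692, refl=0.526692·0.739130=0.3893; V=2.981014+0.526692+0.389294=3.8970
k=5 load: inc=0.389294, refl=0.389294·0.739130=0.2877; V=3.507706+0.389294+0.287739=4.1847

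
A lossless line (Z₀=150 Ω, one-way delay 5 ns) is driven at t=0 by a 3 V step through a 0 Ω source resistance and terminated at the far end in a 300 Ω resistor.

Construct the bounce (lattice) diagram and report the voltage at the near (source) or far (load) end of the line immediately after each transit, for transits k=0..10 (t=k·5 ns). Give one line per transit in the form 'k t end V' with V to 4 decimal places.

Γ_L=0.333333, Γ_S=-1.000000; launch V₁=3·150/150=3.000000
k=0 src: V=3.0000
k=1 load: inc=3.000000, refl=3.000000·0.333333=1.0000; V=0.000000+3.000000+1.000000=4.0000
k=2 src: inc=1.000000, refl=1.000000·-1.000000=-1.0000; V=3.000000+1.000000+-1.000000=3.0000
k=3 load: inc=-1.000000, refl=-1.000000·0.333333=-0.3333; V=4.000000+-1.000000+-0.333333=2.6667
k=4 src: inc=-0.333333, refl=-0.333333·-1.000000=0.3333; V=3.000000+-0.333333+0.333333=3.0000
k=5 load: inc=0.333333, refl=0.333333·0.333333=0.1111; V=2.666667+0.333333+0.111111=3.1111
k=6 src: inc=0.111111, refl=0.111111·-1.000000=-0.1111; V=3.000000+0.111111+-0.111111=3.0000
k=7 load: inc=-0.111111, refl=-0.111111·0.333333=-0.0370; V=3.111111+-0.111111+-0.037037=2.9630
k=8 src: inc=-0.037037, refl=-0.037037·-1.000000=0.0370; V=3.000000+-0.037037+0.037037=3.0000
k=9 load: inc=0.037037, refl=0.037037·0.333333=0.0123; V=2.962963+0.037037+0.012346=3.0123
k=10 src: inc=0.012346, refl=0.012346·-1.000000=-0.0123; V=3.000000+0.012346+-0.012346=3.0000

0 0 source 3.0000
1 5 load 4.0000
2 10 source 3.0000
3 15 load 2.6667
4 20 source 3.0000
5 25 load 3.1111
6 30 source 3.0000
7 35 load 2.9630
8 40 source 3.0000
9 45 load 3.0123
10 50 source 3.0000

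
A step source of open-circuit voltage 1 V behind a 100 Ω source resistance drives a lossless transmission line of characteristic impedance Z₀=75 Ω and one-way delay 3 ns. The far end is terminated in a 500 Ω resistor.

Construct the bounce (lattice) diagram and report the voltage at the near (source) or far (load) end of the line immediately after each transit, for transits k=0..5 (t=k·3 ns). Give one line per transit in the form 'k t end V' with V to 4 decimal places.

0 0 source 0.4286
1 3 load 0.7453
2 6 source 0.7906
3 9 load 0.8240
4 12 source 0.8288
5 15 load 0.8324

Γ_L=0.739130, Γ_S=0.142857; launch V₁=1·75/175=0.428571
k=0 src: V=0.4286
k=1 load: inc=0.428571, refl=0.428571·0.739130=0.3168; V=0.000000+0.428571+0.316770=0.7453
k=2 src: inc=0.316770, refl=0.316770·0.142857=0.0453; V=0.428571+0.316770+0.045253=0.7906
k=3 load: inc=0.045253, refl=0.045253·0.739130=0.0334; V=0.745342+0.045253+0.033448=0.8240
k=4 src: inc=0.033448, refl=0.033448·0.142857=0.0048; V=0.790594+0.033448+0.004778=0.8288
k=5 load: inc=0.004778, refl=0.004778·0.739130=0.0035; V=0.824042+0.004778+0.003532=0.8324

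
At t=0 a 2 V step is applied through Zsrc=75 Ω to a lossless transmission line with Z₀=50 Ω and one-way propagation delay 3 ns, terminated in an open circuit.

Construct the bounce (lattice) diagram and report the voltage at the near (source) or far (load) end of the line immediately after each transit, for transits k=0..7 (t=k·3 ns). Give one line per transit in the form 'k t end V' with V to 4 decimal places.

Γ_L=1.000000, Γ_S=0.200000; launch V₁=2·50/125=0.800000
k=0 src: V=0.8000
k=1 load: inc=0.800000, refl=0.800000·1.000000=0.8000; V=0.000000+0.800000+0.800000=1.6000
k=2 src: inc=0.800000, refl=0.800000·0.200000=0.1600; V=0.800000+0.800000+0.160000=1.7600
k=3 load: inc=0.160000, refl=0.160000·1.000000=0.1600; V=1.600000+0.160000+0.160000=1.9200
k=4 src: inc=0.160000, refl=0.160000·0.200000=0.0320; V=1.760000+0.160000+0.032000=1.9520
k=5 load: inc=0.032000, refl=0.032000·1.000000=0.0320; V=1.920000+0.032000+0.032000=1.9840
k=6 src: inc=0.032000, refl=0.032000·0.200000=0.0064; V=1.952000+0.032000+0.006400=1.9904
k=7 load: inc=0.006400, refl=0.006400·1.000000=0.0064; V=1.984000+0.006400+0.006400=1.9968

0 0 source 0.8000
1 3 load 1.6000
2 6 source 1.7600
3 9 load 1.9200
4 12 source 1.9520
5 15 load 1.9840
6 18 source 1.9904
7 21 load 1.9968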